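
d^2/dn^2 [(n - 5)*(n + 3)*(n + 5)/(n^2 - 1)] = 48*(-n^3 - 9*n^2 - 3*n - 3)/(n^6 - 3*n^4 + 3*n^2 - 1)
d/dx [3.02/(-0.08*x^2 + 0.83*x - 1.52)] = (0.4832*x - 2.5066)/(0.08*x^2 - 0.83*x + 1.52)^2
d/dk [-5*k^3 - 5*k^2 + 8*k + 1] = -15*k^2 - 10*k + 8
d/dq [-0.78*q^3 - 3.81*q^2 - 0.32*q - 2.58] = -2.34*q^2 - 7.62*q - 0.32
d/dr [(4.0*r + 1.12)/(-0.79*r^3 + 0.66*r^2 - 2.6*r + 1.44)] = (6.32*r^3 + 0.0144000000000002*r^2 - 1.4784*r + 8.672)/(0.6241*r^6 - 1.0428*r^5 + 4.5436*r^4 - 5.7072*r^3 + 8.6608*r^2 - 7.488*r + 2.0736)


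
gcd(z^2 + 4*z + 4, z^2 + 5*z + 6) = z + 2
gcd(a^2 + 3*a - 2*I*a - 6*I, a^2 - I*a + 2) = a - 2*I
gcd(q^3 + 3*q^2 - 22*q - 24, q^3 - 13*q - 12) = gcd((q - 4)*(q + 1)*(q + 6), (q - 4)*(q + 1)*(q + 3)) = q^2 - 3*q - 4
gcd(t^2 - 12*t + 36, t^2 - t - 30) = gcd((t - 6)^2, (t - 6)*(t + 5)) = t - 6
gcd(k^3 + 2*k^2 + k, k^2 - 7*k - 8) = k + 1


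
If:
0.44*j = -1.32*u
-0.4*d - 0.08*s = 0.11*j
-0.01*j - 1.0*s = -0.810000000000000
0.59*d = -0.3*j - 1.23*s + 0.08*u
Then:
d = 1.44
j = -5.88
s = 0.87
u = 1.96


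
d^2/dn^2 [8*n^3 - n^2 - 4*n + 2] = 48*n - 2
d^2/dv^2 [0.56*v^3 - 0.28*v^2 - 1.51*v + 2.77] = 3.36*v - 0.56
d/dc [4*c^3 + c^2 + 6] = 2*c*(6*c + 1)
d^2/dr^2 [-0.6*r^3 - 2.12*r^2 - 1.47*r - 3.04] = -3.6*r - 4.24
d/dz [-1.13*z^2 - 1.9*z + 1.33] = -2.26*z - 1.9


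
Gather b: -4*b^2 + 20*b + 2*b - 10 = -4*b^2 + 22*b - 10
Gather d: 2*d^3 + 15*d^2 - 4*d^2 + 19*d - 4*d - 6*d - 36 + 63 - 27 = 2*d^3 + 11*d^2 + 9*d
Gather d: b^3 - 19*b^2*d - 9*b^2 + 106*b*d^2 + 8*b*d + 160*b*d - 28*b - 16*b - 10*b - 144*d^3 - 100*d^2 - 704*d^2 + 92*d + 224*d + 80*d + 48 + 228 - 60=b^3 - 9*b^2 - 54*b - 144*d^3 + d^2*(106*b - 804) + d*(-19*b^2 + 168*b + 396) + 216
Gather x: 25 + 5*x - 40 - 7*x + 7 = -2*x - 8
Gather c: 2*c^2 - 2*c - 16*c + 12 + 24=2*c^2 - 18*c + 36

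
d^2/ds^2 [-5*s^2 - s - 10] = -10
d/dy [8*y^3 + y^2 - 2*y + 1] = 24*y^2 + 2*y - 2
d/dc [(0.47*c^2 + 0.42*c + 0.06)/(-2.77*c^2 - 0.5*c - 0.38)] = (0.9284*c^2 - 0.0247999999999999*c - 0.1296)/(7.6729*c^4 + 2.77*c^3 + 2.3552*c^2 + 0.38*c + 0.1444)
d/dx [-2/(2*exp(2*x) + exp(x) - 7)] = (8*exp(x) + 2)*exp(x)/(2*exp(2*x) + exp(x) - 7)^2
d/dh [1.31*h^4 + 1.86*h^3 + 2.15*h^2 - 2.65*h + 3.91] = 5.24*h^3 + 5.58*h^2 + 4.3*h - 2.65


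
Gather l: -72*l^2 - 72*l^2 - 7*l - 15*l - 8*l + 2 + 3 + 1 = -144*l^2 - 30*l + 6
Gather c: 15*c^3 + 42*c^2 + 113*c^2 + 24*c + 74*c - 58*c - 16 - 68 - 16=15*c^3 + 155*c^2 + 40*c - 100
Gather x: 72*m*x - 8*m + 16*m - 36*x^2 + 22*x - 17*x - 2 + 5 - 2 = 8*m - 36*x^2 + x*(72*m + 5) + 1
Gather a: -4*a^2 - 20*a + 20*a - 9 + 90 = 81 - 4*a^2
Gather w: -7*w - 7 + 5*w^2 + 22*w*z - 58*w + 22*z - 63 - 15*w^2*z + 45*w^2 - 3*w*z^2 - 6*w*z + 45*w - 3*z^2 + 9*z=w^2*(50 - 15*z) + w*(-3*z^2 + 16*z - 20) - 3*z^2 + 31*z - 70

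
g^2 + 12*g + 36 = (g + 6)^2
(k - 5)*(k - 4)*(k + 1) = k^3 - 8*k^2 + 11*k + 20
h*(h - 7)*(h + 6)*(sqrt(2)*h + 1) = sqrt(2)*h^4 - sqrt(2)*h^3 + h^3 - 42*sqrt(2)*h^2 - h^2 - 42*h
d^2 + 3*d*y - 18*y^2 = (d - 3*y)*(d + 6*y)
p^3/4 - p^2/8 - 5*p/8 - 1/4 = (p/4 + 1/4)*(p - 2)*(p + 1/2)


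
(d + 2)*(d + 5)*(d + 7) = d^3 + 14*d^2 + 59*d + 70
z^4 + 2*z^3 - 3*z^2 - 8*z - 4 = (z - 2)*(z + 1)^2*(z + 2)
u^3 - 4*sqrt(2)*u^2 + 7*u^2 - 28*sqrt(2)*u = u*(u + 7)*(u - 4*sqrt(2))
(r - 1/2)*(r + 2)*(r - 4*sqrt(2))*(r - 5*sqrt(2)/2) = r^4 - 13*sqrt(2)*r^3/2 + 3*r^3/2 - 39*sqrt(2)*r^2/4 + 19*r^2 + 13*sqrt(2)*r/2 + 30*r - 20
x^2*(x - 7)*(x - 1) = x^4 - 8*x^3 + 7*x^2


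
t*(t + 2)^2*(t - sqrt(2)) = t^4 - sqrt(2)*t^3 + 4*t^3 - 4*sqrt(2)*t^2 + 4*t^2 - 4*sqrt(2)*t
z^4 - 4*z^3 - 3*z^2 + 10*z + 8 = (z - 4)*(z - 2)*(z + 1)^2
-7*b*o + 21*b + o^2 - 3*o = (-7*b + o)*(o - 3)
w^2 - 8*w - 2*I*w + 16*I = (w - 8)*(w - 2*I)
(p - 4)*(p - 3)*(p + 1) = p^3 - 6*p^2 + 5*p + 12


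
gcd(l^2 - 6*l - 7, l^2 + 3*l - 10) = 1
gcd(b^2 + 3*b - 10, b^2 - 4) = b - 2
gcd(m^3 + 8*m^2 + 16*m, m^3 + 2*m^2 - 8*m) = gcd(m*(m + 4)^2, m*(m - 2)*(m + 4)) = m^2 + 4*m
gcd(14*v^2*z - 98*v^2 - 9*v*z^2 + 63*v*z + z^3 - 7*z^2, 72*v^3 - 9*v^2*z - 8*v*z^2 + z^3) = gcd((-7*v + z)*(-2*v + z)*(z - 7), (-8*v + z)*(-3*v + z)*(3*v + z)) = 1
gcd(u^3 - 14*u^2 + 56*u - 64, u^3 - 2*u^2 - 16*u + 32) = u^2 - 6*u + 8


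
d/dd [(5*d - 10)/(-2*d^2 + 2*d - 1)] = 5*(2*d^2 - 8*d + 3)/(4*d^4 - 8*d^3 + 8*d^2 - 4*d + 1)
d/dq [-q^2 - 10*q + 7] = -2*q - 10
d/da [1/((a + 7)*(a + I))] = -(2*a + 7 + I)/((a + 7)^2*(a + I)^2)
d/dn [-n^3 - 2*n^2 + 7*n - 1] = -3*n^2 - 4*n + 7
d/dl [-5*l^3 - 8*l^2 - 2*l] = -15*l^2 - 16*l - 2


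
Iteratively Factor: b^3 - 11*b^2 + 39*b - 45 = (b - 5)*(b^2 - 6*b + 9) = (b - 5)*(b - 3)*(b - 3)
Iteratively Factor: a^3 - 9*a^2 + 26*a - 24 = (a - 3)*(a^2 - 6*a + 8) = (a - 4)*(a - 3)*(a - 2)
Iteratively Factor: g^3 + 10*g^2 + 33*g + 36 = (g + 4)*(g^2 + 6*g + 9) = (g + 3)*(g + 4)*(g + 3)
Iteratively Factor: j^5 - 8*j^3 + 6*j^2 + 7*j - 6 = (j - 1)*(j^4 + j^3 - 7*j^2 - j + 6) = (j - 2)*(j - 1)*(j^3 + 3*j^2 - j - 3) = (j - 2)*(j - 1)*(j + 3)*(j^2 - 1) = (j - 2)*(j - 1)^2*(j + 3)*(j + 1)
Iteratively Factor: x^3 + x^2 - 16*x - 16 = (x + 1)*(x^2 - 16) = (x + 1)*(x + 4)*(x - 4)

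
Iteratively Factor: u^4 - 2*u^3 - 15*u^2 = (u)*(u^3 - 2*u^2 - 15*u) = u*(u + 3)*(u^2 - 5*u) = u*(u - 5)*(u + 3)*(u)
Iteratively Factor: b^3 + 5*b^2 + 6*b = (b + 2)*(b^2 + 3*b) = b*(b + 2)*(b + 3)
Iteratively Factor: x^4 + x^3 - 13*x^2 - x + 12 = (x + 4)*(x^3 - 3*x^2 - x + 3) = (x - 3)*(x + 4)*(x^2 - 1) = (x - 3)*(x + 1)*(x + 4)*(x - 1)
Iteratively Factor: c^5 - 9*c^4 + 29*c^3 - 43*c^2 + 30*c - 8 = (c - 4)*(c^4 - 5*c^3 + 9*c^2 - 7*c + 2) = (c - 4)*(c - 2)*(c^3 - 3*c^2 + 3*c - 1) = (c - 4)*(c - 2)*(c - 1)*(c^2 - 2*c + 1) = (c - 4)*(c - 2)*(c - 1)^2*(c - 1)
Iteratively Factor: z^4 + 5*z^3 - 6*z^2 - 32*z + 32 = (z - 2)*(z^3 + 7*z^2 + 8*z - 16) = (z - 2)*(z + 4)*(z^2 + 3*z - 4) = (z - 2)*(z + 4)^2*(z - 1)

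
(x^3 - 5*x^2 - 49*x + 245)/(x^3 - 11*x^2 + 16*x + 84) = (x^2 + 2*x - 35)/(x^2 - 4*x - 12)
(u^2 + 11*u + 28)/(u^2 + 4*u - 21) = (u + 4)/(u - 3)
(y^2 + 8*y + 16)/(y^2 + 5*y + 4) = (y + 4)/(y + 1)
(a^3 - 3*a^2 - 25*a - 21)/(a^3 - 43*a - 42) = (a + 3)/(a + 6)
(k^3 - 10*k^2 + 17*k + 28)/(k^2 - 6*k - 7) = k - 4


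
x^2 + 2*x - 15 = (x - 3)*(x + 5)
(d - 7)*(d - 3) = d^2 - 10*d + 21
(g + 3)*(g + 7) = g^2 + 10*g + 21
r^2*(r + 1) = r^3 + r^2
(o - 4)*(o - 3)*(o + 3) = o^3 - 4*o^2 - 9*o + 36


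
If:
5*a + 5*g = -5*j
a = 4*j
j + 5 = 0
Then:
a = -20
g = 25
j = -5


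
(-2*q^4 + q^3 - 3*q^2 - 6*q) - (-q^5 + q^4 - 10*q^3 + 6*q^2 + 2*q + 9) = q^5 - 3*q^4 + 11*q^3 - 9*q^2 - 8*q - 9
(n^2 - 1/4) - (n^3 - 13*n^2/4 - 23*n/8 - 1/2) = -n^3 + 17*n^2/4 + 23*n/8 + 1/4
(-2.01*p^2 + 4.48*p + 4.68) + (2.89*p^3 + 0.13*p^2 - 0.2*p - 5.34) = 2.89*p^3 - 1.88*p^2 + 4.28*p - 0.66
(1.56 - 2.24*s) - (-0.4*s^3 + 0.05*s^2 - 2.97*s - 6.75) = 0.4*s^3 - 0.05*s^2 + 0.73*s + 8.31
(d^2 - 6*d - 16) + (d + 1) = d^2 - 5*d - 15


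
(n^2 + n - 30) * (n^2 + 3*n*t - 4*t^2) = n^4 + 3*n^3*t + n^3 - 4*n^2*t^2 + 3*n^2*t - 30*n^2 - 4*n*t^2 - 90*n*t + 120*t^2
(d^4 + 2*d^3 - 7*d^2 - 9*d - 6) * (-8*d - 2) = -8*d^5 - 18*d^4 + 52*d^3 + 86*d^2 + 66*d + 12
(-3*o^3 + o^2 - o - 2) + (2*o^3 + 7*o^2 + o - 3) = -o^3 + 8*o^2 - 5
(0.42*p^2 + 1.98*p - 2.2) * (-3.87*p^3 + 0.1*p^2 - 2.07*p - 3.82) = -1.6254*p^5 - 7.6206*p^4 + 7.8426*p^3 - 5.923*p^2 - 3.0096*p + 8.404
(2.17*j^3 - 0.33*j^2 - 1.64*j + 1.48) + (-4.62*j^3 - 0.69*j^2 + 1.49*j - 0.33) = -2.45*j^3 - 1.02*j^2 - 0.15*j + 1.15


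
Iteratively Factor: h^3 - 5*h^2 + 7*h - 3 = (h - 1)*(h^2 - 4*h + 3) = (h - 1)^2*(h - 3)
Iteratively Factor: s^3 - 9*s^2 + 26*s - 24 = (s - 3)*(s^2 - 6*s + 8) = (s - 4)*(s - 3)*(s - 2)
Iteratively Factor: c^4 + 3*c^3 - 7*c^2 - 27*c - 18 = (c - 3)*(c^3 + 6*c^2 + 11*c + 6) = (c - 3)*(c + 1)*(c^2 + 5*c + 6) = (c - 3)*(c + 1)*(c + 3)*(c + 2)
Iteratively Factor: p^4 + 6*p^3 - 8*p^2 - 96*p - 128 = (p + 4)*(p^3 + 2*p^2 - 16*p - 32) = (p + 4)^2*(p^2 - 2*p - 8) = (p + 2)*(p + 4)^2*(p - 4)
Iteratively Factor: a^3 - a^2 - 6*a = (a - 3)*(a^2 + 2*a) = (a - 3)*(a + 2)*(a)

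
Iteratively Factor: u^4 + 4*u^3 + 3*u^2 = (u)*(u^3 + 4*u^2 + 3*u) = u^2*(u^2 + 4*u + 3) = u^2*(u + 1)*(u + 3)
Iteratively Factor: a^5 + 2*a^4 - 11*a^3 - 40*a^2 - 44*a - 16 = (a + 1)*(a^4 + a^3 - 12*a^2 - 28*a - 16) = (a + 1)*(a + 2)*(a^3 - a^2 - 10*a - 8) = (a - 4)*(a + 1)*(a + 2)*(a^2 + 3*a + 2) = (a - 4)*(a + 1)*(a + 2)^2*(a + 1)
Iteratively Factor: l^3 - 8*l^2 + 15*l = (l)*(l^2 - 8*l + 15) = l*(l - 3)*(l - 5)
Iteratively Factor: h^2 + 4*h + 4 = (h + 2)*(h + 2)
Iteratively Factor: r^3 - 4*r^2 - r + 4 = (r + 1)*(r^2 - 5*r + 4) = (r - 1)*(r + 1)*(r - 4)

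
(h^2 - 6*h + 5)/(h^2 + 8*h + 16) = (h^2 - 6*h + 5)/(h^2 + 8*h + 16)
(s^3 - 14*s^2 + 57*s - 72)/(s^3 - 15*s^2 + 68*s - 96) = (s - 3)/(s - 4)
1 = 1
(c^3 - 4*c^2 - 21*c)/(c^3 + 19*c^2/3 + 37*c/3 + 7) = 3*c*(c - 7)/(3*c^2 + 10*c + 7)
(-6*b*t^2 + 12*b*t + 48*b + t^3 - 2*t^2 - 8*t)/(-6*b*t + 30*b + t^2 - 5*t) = (t^2 - 2*t - 8)/(t - 5)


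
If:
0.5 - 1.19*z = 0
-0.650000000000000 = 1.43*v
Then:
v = -0.45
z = 0.42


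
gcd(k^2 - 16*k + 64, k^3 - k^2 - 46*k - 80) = k - 8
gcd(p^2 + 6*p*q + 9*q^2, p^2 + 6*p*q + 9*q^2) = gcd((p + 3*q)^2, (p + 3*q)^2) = p^2 + 6*p*q + 9*q^2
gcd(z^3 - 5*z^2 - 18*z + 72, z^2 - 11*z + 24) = z - 3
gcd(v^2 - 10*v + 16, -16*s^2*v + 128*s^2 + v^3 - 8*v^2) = v - 8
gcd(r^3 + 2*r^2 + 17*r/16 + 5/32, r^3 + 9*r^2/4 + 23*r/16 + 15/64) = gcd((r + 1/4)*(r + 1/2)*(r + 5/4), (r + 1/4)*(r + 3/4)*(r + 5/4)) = r^2 + 3*r/2 + 5/16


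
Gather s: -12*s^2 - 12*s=-12*s^2 - 12*s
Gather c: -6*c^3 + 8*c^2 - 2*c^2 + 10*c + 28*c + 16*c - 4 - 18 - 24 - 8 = -6*c^3 + 6*c^2 + 54*c - 54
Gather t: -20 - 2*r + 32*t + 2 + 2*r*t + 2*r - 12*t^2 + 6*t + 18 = -12*t^2 + t*(2*r + 38)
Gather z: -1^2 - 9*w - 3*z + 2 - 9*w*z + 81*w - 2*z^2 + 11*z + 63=72*w - 2*z^2 + z*(8 - 9*w) + 64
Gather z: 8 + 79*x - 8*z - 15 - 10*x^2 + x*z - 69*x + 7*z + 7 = -10*x^2 + 10*x + z*(x - 1)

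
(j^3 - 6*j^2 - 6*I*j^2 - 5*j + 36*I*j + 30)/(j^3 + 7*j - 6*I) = (j^2 - j*(6 + 5*I) + 30*I)/(j^2 + I*j + 6)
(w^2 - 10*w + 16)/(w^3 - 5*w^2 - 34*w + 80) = 1/(w + 5)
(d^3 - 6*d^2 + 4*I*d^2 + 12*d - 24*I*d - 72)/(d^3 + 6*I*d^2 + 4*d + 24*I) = (d - 6)/(d + 2*I)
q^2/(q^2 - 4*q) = q/(q - 4)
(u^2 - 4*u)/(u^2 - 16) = u/(u + 4)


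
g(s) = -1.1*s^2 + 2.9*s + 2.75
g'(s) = 2.9 - 2.2*s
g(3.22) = 0.68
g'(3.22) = -4.18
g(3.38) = -0.01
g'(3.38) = -4.54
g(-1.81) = -6.10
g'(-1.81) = 6.88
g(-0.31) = 1.75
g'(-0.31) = 3.58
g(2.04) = 4.09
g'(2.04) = -1.59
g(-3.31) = -18.90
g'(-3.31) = 10.18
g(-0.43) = 1.30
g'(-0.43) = 3.85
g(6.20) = -21.55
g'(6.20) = -10.74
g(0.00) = 2.75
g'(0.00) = 2.90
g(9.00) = -60.25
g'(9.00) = -16.90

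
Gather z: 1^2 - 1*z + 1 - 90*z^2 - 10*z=-90*z^2 - 11*z + 2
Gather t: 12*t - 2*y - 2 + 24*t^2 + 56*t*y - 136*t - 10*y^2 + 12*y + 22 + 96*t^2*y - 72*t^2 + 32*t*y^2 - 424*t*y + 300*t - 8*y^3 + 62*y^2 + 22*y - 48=t^2*(96*y - 48) + t*(32*y^2 - 368*y + 176) - 8*y^3 + 52*y^2 + 32*y - 28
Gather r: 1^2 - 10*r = 1 - 10*r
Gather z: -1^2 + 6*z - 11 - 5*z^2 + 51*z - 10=-5*z^2 + 57*z - 22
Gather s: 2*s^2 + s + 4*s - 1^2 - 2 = 2*s^2 + 5*s - 3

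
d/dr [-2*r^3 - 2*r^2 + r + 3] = -6*r^2 - 4*r + 1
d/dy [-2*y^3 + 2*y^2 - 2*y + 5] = -6*y^2 + 4*y - 2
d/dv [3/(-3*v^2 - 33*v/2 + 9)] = 2*(4*v + 11)/(2*v^2 + 11*v - 6)^2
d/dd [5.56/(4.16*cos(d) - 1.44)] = 23.1296*sin(d)/(4.16*cos(d) - 1.44)^2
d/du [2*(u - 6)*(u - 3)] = 4*u - 18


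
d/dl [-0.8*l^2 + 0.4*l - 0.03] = 0.4 - 1.6*l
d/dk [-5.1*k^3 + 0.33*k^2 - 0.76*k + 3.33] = -15.3*k^2 + 0.66*k - 0.76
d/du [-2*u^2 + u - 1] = 1 - 4*u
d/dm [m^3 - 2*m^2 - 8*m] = 3*m^2 - 4*m - 8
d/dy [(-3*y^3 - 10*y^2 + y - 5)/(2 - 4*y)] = (12*y^3 + 11*y^2 - 20*y - 9)/(2*(4*y^2 - 4*y + 1))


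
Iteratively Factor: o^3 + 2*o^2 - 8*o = (o - 2)*(o^2 + 4*o) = o*(o - 2)*(o + 4)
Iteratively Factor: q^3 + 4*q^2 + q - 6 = (q + 2)*(q^2 + 2*q - 3) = (q - 1)*(q + 2)*(q + 3)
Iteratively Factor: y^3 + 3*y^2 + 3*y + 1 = (y + 1)*(y^2 + 2*y + 1) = (y + 1)^2*(y + 1)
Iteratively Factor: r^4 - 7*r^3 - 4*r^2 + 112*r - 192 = (r + 4)*(r^3 - 11*r^2 + 40*r - 48) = (r - 4)*(r + 4)*(r^2 - 7*r + 12) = (r - 4)^2*(r + 4)*(r - 3)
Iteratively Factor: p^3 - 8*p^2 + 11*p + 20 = (p - 4)*(p^2 - 4*p - 5) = (p - 5)*(p - 4)*(p + 1)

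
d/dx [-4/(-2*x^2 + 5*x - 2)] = 4*(5 - 4*x)/(2*x^2 - 5*x + 2)^2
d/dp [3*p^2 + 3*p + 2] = 6*p + 3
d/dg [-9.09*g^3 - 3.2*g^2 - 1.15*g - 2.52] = -27.27*g^2 - 6.4*g - 1.15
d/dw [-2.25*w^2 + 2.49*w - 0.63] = 2.49 - 4.5*w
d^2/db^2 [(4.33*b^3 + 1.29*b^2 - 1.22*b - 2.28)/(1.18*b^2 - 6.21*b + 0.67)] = (342.626778*b^3 - 133.262262*b^2 + 117.693918*b - 181.241106)/(1.643032*b^6 - 25.940412*b^5 + 139.315638*b^4 - 268.940817*b^3 + 79.102947*b^2 - 8.363007*b + 0.300763)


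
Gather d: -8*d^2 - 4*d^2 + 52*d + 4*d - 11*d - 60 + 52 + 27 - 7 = -12*d^2 + 45*d + 12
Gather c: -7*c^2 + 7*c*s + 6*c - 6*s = -7*c^2 + c*(7*s + 6) - 6*s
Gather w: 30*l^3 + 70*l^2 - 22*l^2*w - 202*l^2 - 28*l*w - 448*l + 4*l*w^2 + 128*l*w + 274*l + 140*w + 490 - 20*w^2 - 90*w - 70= 30*l^3 - 132*l^2 - 174*l + w^2*(4*l - 20) + w*(-22*l^2 + 100*l + 50) + 420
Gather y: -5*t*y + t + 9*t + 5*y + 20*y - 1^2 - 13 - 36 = 10*t + y*(25 - 5*t) - 50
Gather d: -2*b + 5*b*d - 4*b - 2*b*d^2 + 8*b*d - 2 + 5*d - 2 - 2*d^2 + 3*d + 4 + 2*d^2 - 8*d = -2*b*d^2 + 13*b*d - 6*b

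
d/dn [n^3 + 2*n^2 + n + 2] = 3*n^2 + 4*n + 1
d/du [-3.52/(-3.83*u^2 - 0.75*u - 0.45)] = (-26.9632*u - 2.64)/(3.83*u^2 + 0.75*u + 0.45)^2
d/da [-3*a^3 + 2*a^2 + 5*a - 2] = -9*a^2 + 4*a + 5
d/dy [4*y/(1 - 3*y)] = 4/(3*y - 1)^2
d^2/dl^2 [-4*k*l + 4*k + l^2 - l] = 2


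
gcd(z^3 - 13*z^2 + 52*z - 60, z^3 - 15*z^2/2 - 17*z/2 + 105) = z^2 - 11*z + 30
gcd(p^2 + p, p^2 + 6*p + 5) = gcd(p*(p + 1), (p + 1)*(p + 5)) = p + 1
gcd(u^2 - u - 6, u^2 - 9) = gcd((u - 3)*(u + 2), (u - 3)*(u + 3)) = u - 3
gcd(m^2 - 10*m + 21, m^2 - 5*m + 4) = 1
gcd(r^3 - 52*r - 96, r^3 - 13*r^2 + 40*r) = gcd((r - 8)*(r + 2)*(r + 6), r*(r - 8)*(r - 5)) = r - 8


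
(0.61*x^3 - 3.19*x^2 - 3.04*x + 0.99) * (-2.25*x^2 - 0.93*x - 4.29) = -1.3725*x^5 + 6.6102*x^4 + 7.1898*x^3 + 14.2848*x^2 + 12.1209*x - 4.2471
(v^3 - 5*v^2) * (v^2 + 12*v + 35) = v^5 + 7*v^4 - 25*v^3 - 175*v^2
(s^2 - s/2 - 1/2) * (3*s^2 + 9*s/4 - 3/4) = 3*s^4 + 3*s^3/4 - 27*s^2/8 - 3*s/4 + 3/8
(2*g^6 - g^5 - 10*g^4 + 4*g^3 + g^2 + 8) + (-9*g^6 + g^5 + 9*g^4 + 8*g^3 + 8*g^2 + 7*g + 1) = -7*g^6 - g^4 + 12*g^3 + 9*g^2 + 7*g + 9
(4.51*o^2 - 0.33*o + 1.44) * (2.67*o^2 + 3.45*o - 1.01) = 12.0417*o^4 + 14.6784*o^3 - 1.8488*o^2 + 5.3013*o - 1.4544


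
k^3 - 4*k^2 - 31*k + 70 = (k - 7)*(k - 2)*(k + 5)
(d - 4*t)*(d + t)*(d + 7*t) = d^3 + 4*d^2*t - 25*d*t^2 - 28*t^3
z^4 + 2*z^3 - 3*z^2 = z^2*(z - 1)*(z + 3)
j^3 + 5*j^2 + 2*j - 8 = (j - 1)*(j + 2)*(j + 4)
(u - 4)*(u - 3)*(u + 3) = u^3 - 4*u^2 - 9*u + 36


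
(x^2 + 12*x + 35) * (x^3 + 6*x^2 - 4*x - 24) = x^5 + 18*x^4 + 103*x^3 + 138*x^2 - 428*x - 840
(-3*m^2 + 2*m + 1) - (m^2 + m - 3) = -4*m^2 + m + 4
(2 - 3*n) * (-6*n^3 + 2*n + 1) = 18*n^4 - 12*n^3 - 6*n^2 + n + 2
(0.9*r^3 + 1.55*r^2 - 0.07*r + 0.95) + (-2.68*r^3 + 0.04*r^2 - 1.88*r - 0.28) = -1.78*r^3 + 1.59*r^2 - 1.95*r + 0.67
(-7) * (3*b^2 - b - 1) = -21*b^2 + 7*b + 7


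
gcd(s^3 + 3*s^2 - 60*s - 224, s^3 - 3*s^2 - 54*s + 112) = s^2 - s - 56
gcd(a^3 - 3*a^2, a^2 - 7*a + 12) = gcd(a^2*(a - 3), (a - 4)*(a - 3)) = a - 3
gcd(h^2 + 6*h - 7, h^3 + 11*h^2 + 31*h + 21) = h + 7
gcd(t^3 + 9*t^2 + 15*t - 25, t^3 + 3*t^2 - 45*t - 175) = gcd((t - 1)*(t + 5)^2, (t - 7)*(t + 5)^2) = t^2 + 10*t + 25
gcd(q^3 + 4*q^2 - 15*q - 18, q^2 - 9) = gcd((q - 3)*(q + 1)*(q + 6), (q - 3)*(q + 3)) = q - 3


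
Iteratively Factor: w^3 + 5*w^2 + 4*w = (w + 4)*(w^2 + w) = w*(w + 4)*(w + 1)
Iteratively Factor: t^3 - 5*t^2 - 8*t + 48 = (t - 4)*(t^2 - t - 12) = (t - 4)^2*(t + 3)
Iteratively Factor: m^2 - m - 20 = (m - 5)*(m + 4)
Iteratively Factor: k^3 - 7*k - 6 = (k + 1)*(k^2 - k - 6) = (k + 1)*(k + 2)*(k - 3)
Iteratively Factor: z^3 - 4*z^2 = (z - 4)*(z^2) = z*(z - 4)*(z)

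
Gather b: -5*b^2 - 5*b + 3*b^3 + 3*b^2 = 3*b^3 - 2*b^2 - 5*b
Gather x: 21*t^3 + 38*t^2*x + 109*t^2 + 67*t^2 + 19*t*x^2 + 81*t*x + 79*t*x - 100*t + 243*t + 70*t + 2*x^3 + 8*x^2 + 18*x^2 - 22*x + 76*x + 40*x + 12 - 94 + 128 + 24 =21*t^3 + 176*t^2 + 213*t + 2*x^3 + x^2*(19*t + 26) + x*(38*t^2 + 160*t + 94) + 70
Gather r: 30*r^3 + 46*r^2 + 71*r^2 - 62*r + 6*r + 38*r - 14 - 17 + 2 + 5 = 30*r^3 + 117*r^2 - 18*r - 24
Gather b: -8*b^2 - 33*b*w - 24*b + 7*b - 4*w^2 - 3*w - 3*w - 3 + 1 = -8*b^2 + b*(-33*w - 17) - 4*w^2 - 6*w - 2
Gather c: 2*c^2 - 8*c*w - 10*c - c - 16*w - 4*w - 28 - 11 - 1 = 2*c^2 + c*(-8*w - 11) - 20*w - 40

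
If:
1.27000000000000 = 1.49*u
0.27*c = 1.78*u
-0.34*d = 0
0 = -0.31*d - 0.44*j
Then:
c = 5.62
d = 0.00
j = 0.00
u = 0.85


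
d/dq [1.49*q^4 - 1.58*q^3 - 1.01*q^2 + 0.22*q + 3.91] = 5.96*q^3 - 4.74*q^2 - 2.02*q + 0.22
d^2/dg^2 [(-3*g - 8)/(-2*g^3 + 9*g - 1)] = 6*(3*(3*g + 8)*(2*g^2 - 3)^2 + (-6*g^2 - 2*g*(3*g + 8) + 9)*(2*g^3 - 9*g + 1))/(2*g^3 - 9*g + 1)^3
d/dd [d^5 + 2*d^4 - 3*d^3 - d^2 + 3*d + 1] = 5*d^4 + 8*d^3 - 9*d^2 - 2*d + 3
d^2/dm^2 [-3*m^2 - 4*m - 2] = -6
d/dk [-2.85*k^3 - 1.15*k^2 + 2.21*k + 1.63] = -8.55*k^2 - 2.3*k + 2.21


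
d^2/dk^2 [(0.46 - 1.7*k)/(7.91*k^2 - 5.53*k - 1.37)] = ((1.7*k - 0.46)*(15.82*k - 5.53)*(31.64*k - 11.06) + (80.682*k - 26.0792)*(-7.91*k^2 + 5.53*k + 1.37))/(-7.91*k^2 + 5.53*k + 1.37)^3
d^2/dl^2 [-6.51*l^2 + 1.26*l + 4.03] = -13.0200000000000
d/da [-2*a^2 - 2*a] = -4*a - 2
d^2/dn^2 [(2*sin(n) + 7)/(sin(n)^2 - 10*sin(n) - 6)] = 2*(sin(n)^5 + 24*sin(n)^4 - 71*sin(n)^3 + 353*sin(n)^2 - 622)/(10*sin(n) + cos(n)^2 + 5)^3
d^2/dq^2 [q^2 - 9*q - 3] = 2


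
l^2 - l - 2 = (l - 2)*(l + 1)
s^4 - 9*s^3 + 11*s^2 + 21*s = s*(s - 7)*(s - 3)*(s + 1)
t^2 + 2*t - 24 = (t - 4)*(t + 6)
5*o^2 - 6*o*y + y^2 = (-5*o + y)*(-o + y)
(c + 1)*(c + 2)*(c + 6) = c^3 + 9*c^2 + 20*c + 12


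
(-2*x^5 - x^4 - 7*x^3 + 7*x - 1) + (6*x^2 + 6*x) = -2*x^5 - x^4 - 7*x^3 + 6*x^2 + 13*x - 1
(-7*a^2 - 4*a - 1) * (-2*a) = 14*a^3 + 8*a^2 + 2*a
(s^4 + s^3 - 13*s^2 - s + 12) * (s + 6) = s^5 + 7*s^4 - 7*s^3 - 79*s^2 + 6*s + 72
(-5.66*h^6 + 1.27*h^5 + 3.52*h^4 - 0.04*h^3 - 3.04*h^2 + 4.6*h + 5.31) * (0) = 0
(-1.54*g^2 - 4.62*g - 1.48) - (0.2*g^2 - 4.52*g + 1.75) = -1.74*g^2 - 0.100000000000001*g - 3.23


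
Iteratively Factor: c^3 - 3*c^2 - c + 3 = (c + 1)*(c^2 - 4*c + 3) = (c - 3)*(c + 1)*(c - 1)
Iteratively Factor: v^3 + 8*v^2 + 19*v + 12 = (v + 4)*(v^2 + 4*v + 3) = (v + 3)*(v + 4)*(v + 1)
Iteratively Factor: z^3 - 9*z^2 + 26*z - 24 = (z - 4)*(z^2 - 5*z + 6) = (z - 4)*(z - 2)*(z - 3)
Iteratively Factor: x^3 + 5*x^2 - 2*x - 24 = (x + 4)*(x^2 + x - 6) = (x - 2)*(x + 4)*(x + 3)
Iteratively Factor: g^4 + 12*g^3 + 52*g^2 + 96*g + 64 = (g + 2)*(g^3 + 10*g^2 + 32*g + 32) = (g + 2)*(g + 4)*(g^2 + 6*g + 8) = (g + 2)*(g + 4)^2*(g + 2)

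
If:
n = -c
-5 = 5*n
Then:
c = 1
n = -1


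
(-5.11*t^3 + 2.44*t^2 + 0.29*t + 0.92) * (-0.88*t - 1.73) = 4.4968*t^4 + 6.6931*t^3 - 4.4764*t^2 - 1.3113*t - 1.5916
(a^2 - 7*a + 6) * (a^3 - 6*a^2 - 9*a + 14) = a^5 - 13*a^4 + 39*a^3 + 41*a^2 - 152*a + 84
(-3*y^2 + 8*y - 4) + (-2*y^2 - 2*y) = -5*y^2 + 6*y - 4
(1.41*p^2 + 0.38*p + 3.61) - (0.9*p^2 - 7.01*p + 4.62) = 0.51*p^2 + 7.39*p - 1.01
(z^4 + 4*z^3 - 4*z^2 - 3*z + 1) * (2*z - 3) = 2*z^5 + 5*z^4 - 20*z^3 + 6*z^2 + 11*z - 3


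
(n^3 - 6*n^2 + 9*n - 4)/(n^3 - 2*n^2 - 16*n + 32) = (n^2 - 2*n + 1)/(n^2 + 2*n - 8)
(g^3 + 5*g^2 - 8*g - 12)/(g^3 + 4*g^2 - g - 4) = (g^2 + 4*g - 12)/(g^2 + 3*g - 4)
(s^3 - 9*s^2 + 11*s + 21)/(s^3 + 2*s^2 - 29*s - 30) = (s^2 - 10*s + 21)/(s^2 + s - 30)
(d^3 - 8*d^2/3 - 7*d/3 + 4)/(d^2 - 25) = (3*d^3 - 8*d^2 - 7*d + 12)/(3*(d^2 - 25))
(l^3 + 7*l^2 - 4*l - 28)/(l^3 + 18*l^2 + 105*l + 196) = (l^2 - 4)/(l^2 + 11*l + 28)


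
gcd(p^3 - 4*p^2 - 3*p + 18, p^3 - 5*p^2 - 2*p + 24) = p^2 - p - 6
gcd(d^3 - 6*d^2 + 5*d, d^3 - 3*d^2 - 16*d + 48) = 1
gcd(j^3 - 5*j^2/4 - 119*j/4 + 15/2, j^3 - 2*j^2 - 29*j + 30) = j^2 - j - 30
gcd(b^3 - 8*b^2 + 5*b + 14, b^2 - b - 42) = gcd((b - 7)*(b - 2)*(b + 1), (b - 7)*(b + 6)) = b - 7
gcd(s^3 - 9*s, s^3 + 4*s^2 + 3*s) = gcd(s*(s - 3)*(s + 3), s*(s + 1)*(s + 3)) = s^2 + 3*s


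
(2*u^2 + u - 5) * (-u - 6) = -2*u^3 - 13*u^2 - u + 30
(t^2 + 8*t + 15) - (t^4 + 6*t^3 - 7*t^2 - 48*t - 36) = -t^4 - 6*t^3 + 8*t^2 + 56*t + 51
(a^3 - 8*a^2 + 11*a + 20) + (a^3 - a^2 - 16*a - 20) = 2*a^3 - 9*a^2 - 5*a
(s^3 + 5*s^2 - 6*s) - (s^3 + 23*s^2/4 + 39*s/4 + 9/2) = -3*s^2/4 - 63*s/4 - 9/2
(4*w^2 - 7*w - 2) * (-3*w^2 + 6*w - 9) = -12*w^4 + 45*w^3 - 72*w^2 + 51*w + 18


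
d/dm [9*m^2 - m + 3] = 18*m - 1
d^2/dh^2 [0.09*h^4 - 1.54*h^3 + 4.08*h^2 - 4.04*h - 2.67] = 1.08*h^2 - 9.24*h + 8.16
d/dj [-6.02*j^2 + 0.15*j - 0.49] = 0.15 - 12.04*j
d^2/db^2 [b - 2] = 0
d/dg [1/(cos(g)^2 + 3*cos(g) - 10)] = (2*cos(g) + 3)*sin(g)/(cos(g)^2 + 3*cos(g) - 10)^2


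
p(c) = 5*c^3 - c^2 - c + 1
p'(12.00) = 2135.00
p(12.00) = 8485.00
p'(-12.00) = 2183.00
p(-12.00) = -8771.00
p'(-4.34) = 290.21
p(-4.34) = -422.23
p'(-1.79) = 50.64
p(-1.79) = -29.09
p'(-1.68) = 44.70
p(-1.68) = -23.85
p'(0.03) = -1.05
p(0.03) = 0.97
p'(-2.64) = 108.82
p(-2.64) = -95.33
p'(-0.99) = 15.68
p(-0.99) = -3.84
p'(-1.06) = 17.97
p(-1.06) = -5.02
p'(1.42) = 26.41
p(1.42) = 11.88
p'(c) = 15*c^2 - 2*c - 1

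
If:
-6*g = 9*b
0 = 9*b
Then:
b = 0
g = 0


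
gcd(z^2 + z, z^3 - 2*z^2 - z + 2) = z + 1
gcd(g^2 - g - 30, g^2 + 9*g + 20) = g + 5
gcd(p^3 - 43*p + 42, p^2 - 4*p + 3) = p - 1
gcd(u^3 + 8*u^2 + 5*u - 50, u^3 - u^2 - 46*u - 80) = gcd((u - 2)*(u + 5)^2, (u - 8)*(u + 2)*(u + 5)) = u + 5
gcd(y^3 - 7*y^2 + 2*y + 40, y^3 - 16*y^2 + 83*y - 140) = y^2 - 9*y + 20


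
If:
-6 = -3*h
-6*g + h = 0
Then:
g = 1/3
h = 2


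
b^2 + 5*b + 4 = (b + 1)*(b + 4)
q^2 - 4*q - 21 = (q - 7)*(q + 3)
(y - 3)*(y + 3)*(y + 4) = y^3 + 4*y^2 - 9*y - 36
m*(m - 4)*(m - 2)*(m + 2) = m^4 - 4*m^3 - 4*m^2 + 16*m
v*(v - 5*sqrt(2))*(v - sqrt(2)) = v^3 - 6*sqrt(2)*v^2 + 10*v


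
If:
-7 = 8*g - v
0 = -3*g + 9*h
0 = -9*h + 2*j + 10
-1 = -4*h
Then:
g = 3/4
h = 1/4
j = -31/8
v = 13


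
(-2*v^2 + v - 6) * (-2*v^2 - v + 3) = 4*v^4 + 5*v^2 + 9*v - 18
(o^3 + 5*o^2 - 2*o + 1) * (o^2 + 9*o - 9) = o^5 + 14*o^4 + 34*o^3 - 62*o^2 + 27*o - 9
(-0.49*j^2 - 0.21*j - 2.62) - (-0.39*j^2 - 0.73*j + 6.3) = -0.1*j^2 + 0.52*j - 8.92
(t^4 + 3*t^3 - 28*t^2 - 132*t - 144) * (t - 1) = t^5 + 2*t^4 - 31*t^3 - 104*t^2 - 12*t + 144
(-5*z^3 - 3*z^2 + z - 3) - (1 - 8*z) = -5*z^3 - 3*z^2 + 9*z - 4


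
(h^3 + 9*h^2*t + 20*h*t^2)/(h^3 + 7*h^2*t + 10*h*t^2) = (h + 4*t)/(h + 2*t)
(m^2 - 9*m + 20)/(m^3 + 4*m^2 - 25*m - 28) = (m - 5)/(m^2 + 8*m + 7)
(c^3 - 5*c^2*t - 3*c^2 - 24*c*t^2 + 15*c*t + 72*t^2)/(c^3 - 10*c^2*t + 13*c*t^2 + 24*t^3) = (-c^2 - 3*c*t + 3*c + 9*t)/(-c^2 + 2*c*t + 3*t^2)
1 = 1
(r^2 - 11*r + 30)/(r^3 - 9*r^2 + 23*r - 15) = (r - 6)/(r^2 - 4*r + 3)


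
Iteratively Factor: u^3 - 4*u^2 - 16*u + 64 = (u - 4)*(u^2 - 16) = (u - 4)*(u + 4)*(u - 4)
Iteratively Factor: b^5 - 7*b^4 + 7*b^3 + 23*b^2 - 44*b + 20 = (b - 5)*(b^4 - 2*b^3 - 3*b^2 + 8*b - 4) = (b - 5)*(b + 2)*(b^3 - 4*b^2 + 5*b - 2) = (b - 5)*(b - 1)*(b + 2)*(b^2 - 3*b + 2) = (b - 5)*(b - 2)*(b - 1)*(b + 2)*(b - 1)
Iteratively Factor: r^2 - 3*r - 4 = (r + 1)*(r - 4)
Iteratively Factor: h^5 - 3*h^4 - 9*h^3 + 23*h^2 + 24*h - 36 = (h - 3)*(h^4 - 9*h^2 - 4*h + 12) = (h - 3)*(h + 2)*(h^3 - 2*h^2 - 5*h + 6) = (h - 3)*(h - 1)*(h + 2)*(h^2 - h - 6) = (h - 3)*(h - 1)*(h + 2)^2*(h - 3)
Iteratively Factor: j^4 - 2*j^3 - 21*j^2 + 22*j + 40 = (j - 2)*(j^3 - 21*j - 20) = (j - 2)*(j + 4)*(j^2 - 4*j - 5) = (j - 5)*(j - 2)*(j + 4)*(j + 1)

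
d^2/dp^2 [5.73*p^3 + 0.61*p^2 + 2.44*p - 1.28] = 34.38*p + 1.22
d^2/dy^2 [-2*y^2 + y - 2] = -4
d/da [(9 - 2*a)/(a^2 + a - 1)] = (2*a^2 - 18*a - 7)/(a^4 + 2*a^3 - a^2 - 2*a + 1)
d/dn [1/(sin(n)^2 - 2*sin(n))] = 2*(1 - sin(n))*cos(n)/((sin(n) - 2)^2*sin(n)^2)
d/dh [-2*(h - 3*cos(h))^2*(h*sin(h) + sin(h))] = 2*(h - 3*cos(h))*((-2*h - 2)*(3*sin(h) + 1)*sin(h) - (h - 3*cos(h))*(h*cos(h) + sqrt(2)*sin(h + pi/4)))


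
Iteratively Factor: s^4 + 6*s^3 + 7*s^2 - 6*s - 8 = (s - 1)*(s^3 + 7*s^2 + 14*s + 8) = (s - 1)*(s + 4)*(s^2 + 3*s + 2) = (s - 1)*(s + 1)*(s + 4)*(s + 2)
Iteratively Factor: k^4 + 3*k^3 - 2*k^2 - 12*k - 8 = (k + 2)*(k^3 + k^2 - 4*k - 4) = (k + 2)^2*(k^2 - k - 2) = (k - 2)*(k + 2)^2*(k + 1)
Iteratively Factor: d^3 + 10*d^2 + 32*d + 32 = (d + 4)*(d^2 + 6*d + 8) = (d + 4)^2*(d + 2)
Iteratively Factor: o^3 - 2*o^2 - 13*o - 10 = (o + 1)*(o^2 - 3*o - 10) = (o - 5)*(o + 1)*(o + 2)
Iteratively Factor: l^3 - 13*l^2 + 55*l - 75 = (l - 5)*(l^2 - 8*l + 15) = (l - 5)*(l - 3)*(l - 5)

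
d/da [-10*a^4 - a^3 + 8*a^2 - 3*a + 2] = -40*a^3 - 3*a^2 + 16*a - 3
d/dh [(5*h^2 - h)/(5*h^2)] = 1/(5*h^2)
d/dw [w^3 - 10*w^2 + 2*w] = 3*w^2 - 20*w + 2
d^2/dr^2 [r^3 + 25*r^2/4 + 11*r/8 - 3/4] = 6*r + 25/2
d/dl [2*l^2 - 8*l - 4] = 4*l - 8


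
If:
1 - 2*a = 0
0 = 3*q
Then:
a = 1/2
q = 0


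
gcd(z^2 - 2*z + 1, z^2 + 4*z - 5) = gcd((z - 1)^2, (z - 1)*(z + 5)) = z - 1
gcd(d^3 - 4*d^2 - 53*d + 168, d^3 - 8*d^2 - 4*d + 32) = d - 8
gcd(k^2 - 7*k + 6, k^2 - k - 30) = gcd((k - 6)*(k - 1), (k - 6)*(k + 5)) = k - 6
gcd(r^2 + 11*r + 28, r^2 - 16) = r + 4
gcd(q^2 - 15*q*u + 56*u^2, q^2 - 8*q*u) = q - 8*u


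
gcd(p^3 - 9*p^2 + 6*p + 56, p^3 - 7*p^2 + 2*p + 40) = p^2 - 2*p - 8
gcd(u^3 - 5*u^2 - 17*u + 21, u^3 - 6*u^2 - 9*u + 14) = u^2 - 8*u + 7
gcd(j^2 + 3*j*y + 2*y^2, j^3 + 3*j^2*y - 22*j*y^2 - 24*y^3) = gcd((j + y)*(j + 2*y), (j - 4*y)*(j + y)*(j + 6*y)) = j + y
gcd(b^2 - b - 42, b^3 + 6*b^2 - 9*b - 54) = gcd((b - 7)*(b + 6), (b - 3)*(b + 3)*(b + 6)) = b + 6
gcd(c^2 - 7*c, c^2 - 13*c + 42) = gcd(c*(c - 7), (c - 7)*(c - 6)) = c - 7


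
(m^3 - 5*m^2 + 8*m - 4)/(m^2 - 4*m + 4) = m - 1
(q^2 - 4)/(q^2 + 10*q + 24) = (q^2 - 4)/(q^2 + 10*q + 24)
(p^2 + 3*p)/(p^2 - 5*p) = (p + 3)/(p - 5)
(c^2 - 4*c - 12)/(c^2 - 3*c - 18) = (c + 2)/(c + 3)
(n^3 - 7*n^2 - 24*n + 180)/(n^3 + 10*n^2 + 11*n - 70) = (n^2 - 12*n + 36)/(n^2 + 5*n - 14)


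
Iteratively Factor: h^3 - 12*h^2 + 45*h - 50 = (h - 5)*(h^2 - 7*h + 10) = (h - 5)^2*(h - 2)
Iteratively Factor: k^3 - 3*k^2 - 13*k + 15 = (k - 1)*(k^2 - 2*k - 15) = (k - 5)*(k - 1)*(k + 3)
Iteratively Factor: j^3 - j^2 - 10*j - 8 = (j + 1)*(j^2 - 2*j - 8) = (j - 4)*(j + 1)*(j + 2)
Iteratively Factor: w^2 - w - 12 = (w + 3)*(w - 4)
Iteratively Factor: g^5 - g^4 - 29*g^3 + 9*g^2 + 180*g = (g + 3)*(g^4 - 4*g^3 - 17*g^2 + 60*g) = (g + 3)*(g + 4)*(g^3 - 8*g^2 + 15*g) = (g - 5)*(g + 3)*(g + 4)*(g^2 - 3*g) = (g - 5)*(g - 3)*(g + 3)*(g + 4)*(g)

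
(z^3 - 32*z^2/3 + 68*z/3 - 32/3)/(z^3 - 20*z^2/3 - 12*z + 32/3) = (z - 2)/(z + 2)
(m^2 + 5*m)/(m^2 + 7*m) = (m + 5)/(m + 7)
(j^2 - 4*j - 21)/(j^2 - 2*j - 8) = (-j^2 + 4*j + 21)/(-j^2 + 2*j + 8)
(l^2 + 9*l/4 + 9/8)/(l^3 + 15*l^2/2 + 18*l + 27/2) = (l + 3/4)/(l^2 + 6*l + 9)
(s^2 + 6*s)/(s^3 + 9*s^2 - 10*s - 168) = s/(s^2 + 3*s - 28)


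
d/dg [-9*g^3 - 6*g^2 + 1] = 3*g*(-9*g - 4)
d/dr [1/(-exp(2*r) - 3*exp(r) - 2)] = (2*exp(r) + 3)*exp(r)/(exp(2*r) + 3*exp(r) + 2)^2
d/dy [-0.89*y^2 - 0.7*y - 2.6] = -1.78*y - 0.7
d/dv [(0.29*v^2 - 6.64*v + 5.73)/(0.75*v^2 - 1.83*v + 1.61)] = (4.4493*v^2 - 7.6612*v - 0.204499999999999)/(0.5625*v^4 - 2.745*v^3 + 5.7639*v^2 - 5.8926*v + 2.5921)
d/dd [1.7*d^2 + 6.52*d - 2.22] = 3.4*d + 6.52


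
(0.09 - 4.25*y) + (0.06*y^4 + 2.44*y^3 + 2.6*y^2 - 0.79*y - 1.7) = 0.06*y^4 + 2.44*y^3 + 2.6*y^2 - 5.04*y - 1.61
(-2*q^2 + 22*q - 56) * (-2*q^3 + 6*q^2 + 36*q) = 4*q^5 - 56*q^4 + 172*q^3 + 456*q^2 - 2016*q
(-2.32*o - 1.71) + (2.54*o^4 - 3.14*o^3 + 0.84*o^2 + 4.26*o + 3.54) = 2.54*o^4 - 3.14*o^3 + 0.84*o^2 + 1.94*o + 1.83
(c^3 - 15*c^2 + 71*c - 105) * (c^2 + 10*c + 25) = c^5 - 5*c^4 - 54*c^3 + 230*c^2 + 725*c - 2625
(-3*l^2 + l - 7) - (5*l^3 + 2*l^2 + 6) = -5*l^3 - 5*l^2 + l - 13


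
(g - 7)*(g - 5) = g^2 - 12*g + 35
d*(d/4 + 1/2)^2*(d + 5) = d^4/16 + 9*d^3/16 + 3*d^2/2 + 5*d/4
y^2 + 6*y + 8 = (y + 2)*(y + 4)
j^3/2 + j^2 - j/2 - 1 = (j/2 + 1)*(j - 1)*(j + 1)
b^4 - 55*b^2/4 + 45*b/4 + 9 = (b - 3)*(b - 3/2)*(b + 1/2)*(b + 4)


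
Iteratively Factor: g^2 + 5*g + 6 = (g + 2)*(g + 3)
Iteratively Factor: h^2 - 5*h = (h - 5)*(h)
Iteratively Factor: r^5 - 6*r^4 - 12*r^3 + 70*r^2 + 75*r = (r - 5)*(r^4 - r^3 - 17*r^2 - 15*r) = (r - 5)*(r + 3)*(r^3 - 4*r^2 - 5*r) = (r - 5)^2*(r + 3)*(r^2 + r) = (r - 5)^2*(r + 1)*(r + 3)*(r)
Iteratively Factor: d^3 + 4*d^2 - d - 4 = (d + 4)*(d^2 - 1) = (d - 1)*(d + 4)*(d + 1)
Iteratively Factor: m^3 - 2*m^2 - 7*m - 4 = (m + 1)*(m^2 - 3*m - 4) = (m - 4)*(m + 1)*(m + 1)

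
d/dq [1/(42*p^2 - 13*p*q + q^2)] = (13*p - 2*q)/(42*p^2 - 13*p*q + q^2)^2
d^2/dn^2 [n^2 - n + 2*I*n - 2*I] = 2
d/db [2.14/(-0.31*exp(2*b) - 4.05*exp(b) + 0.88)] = (1.3268*exp(b) + 8.667)*exp(b)/(0.31*exp(2*b) + 4.05*exp(b) - 0.88)^2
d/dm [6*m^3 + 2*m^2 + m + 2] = 18*m^2 + 4*m + 1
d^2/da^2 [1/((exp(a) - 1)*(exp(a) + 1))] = 4*(exp(2*a) + 1)*exp(2*a)/(exp(6*a) - 3*exp(4*a) + 3*exp(2*a) - 1)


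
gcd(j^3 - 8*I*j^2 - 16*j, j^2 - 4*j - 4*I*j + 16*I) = j - 4*I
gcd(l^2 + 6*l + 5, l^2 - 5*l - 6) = l + 1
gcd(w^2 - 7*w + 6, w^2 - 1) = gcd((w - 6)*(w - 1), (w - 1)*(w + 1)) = w - 1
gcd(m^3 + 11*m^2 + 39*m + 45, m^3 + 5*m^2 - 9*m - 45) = m^2 + 8*m + 15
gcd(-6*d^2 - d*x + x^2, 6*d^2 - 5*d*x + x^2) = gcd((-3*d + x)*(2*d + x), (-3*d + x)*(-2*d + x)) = -3*d + x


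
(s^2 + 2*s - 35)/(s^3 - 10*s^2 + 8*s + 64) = (s^2 + 2*s - 35)/(s^3 - 10*s^2 + 8*s + 64)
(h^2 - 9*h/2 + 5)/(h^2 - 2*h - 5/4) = 2*(h - 2)/(2*h + 1)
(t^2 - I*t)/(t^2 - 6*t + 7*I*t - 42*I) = t*(t - I)/(t^2 + t*(-6 + 7*I) - 42*I)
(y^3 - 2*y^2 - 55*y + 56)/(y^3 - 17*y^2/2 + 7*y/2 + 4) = 2*(y + 7)/(2*y + 1)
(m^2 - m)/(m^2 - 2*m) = (m - 1)/(m - 2)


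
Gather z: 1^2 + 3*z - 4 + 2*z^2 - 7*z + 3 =2*z^2 - 4*z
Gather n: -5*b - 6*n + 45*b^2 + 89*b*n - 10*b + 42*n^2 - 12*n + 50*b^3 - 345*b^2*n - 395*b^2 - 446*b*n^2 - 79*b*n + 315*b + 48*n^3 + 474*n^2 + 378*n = 50*b^3 - 350*b^2 + 300*b + 48*n^3 + n^2*(516 - 446*b) + n*(-345*b^2 + 10*b + 360)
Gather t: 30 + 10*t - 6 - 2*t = 8*t + 24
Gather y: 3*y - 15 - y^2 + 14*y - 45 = -y^2 + 17*y - 60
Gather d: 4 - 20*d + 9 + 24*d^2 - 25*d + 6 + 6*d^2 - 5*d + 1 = 30*d^2 - 50*d + 20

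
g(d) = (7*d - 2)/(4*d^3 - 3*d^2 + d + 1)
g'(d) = (7*d - 2)*(-12*d^2 + 6*d - 1)/(4*d^3 - 3*d^2 + d + 1)^2 + 7/(4*d^3 - 3*d^2 + d + 1)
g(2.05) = 0.50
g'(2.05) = -0.50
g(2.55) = 0.31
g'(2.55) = -0.26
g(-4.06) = 0.10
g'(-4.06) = 0.04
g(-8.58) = 0.02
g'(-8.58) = 0.01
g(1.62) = 0.79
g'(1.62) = -0.94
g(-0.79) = 2.07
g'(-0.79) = 5.62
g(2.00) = 0.52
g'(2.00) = -0.53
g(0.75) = 1.86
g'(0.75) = 0.55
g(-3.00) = 0.17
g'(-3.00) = 0.10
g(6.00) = 0.05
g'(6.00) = -0.02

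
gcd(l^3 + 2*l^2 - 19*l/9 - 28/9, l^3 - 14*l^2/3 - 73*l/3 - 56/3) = l^2 + 10*l/3 + 7/3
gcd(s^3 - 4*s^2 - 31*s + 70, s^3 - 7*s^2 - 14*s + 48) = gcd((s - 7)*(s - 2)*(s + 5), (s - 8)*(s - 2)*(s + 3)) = s - 2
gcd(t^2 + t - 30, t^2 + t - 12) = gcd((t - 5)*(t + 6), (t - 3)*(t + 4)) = 1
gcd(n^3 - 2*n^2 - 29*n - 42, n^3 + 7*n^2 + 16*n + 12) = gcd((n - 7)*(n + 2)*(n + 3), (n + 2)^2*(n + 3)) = n^2 + 5*n + 6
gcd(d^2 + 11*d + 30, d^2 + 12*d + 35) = d + 5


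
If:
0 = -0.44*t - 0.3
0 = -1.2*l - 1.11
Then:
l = -0.92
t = -0.68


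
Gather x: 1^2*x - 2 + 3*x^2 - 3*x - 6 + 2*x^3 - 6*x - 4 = 2*x^3 + 3*x^2 - 8*x - 12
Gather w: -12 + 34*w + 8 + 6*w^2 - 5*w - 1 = 6*w^2 + 29*w - 5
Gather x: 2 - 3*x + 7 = 9 - 3*x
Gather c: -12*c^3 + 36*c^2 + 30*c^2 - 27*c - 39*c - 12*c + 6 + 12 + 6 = -12*c^3 + 66*c^2 - 78*c + 24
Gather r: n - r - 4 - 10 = n - r - 14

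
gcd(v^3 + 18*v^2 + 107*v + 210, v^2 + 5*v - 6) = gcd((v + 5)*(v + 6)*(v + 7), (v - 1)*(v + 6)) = v + 6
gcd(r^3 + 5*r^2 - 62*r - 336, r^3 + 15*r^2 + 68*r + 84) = r^2 + 13*r + 42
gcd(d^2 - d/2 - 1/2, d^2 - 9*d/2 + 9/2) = 1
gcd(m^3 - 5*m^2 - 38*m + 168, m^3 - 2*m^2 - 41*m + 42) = m^2 - m - 42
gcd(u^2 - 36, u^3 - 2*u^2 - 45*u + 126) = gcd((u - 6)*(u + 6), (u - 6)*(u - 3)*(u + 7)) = u - 6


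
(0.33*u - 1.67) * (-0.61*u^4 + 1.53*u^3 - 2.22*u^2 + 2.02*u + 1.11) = -0.2013*u^5 + 1.5236*u^4 - 3.2877*u^3 + 4.374*u^2 - 3.0071*u - 1.8537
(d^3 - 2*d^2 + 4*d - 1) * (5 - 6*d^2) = -6*d^5 + 12*d^4 - 19*d^3 - 4*d^2 + 20*d - 5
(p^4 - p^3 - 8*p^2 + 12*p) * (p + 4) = p^5 + 3*p^4 - 12*p^3 - 20*p^2 + 48*p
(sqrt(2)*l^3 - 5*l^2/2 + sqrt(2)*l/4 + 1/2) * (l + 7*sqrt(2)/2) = sqrt(2)*l^4 + 9*l^3/2 - 17*sqrt(2)*l^2/2 + 9*l/4 + 7*sqrt(2)/4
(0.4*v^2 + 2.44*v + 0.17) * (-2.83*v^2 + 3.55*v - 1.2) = -1.132*v^4 - 5.4852*v^3 + 7.7009*v^2 - 2.3245*v - 0.204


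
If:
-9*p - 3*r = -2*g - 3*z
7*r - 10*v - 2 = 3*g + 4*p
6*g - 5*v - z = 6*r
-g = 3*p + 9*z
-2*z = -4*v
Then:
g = 127/327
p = -55/981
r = 395/981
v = -4/327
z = -8/327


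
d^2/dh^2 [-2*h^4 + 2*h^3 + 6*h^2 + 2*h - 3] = -24*h^2 + 12*h + 12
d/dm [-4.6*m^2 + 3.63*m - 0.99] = 3.63 - 9.2*m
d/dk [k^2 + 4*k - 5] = 2*k + 4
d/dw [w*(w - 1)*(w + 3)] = 3*w^2 + 4*w - 3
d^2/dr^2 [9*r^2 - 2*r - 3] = 18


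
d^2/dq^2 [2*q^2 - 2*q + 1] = 4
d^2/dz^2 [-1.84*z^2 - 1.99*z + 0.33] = -3.68000000000000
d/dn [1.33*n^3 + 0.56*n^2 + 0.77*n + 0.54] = 3.99*n^2 + 1.12*n + 0.77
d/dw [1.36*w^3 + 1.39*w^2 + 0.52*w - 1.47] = 4.08*w^2 + 2.78*w + 0.52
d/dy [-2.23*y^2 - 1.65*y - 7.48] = -4.46*y - 1.65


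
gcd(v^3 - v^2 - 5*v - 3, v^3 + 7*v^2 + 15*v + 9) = v + 1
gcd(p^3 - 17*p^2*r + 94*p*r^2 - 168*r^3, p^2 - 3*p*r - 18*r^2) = p - 6*r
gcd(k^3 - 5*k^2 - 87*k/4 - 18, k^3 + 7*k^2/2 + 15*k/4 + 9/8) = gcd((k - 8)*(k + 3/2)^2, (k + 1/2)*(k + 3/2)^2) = k^2 + 3*k + 9/4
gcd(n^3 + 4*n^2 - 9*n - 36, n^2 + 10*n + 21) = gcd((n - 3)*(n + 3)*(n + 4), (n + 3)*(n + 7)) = n + 3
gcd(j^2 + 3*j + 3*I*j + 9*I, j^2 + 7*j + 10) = 1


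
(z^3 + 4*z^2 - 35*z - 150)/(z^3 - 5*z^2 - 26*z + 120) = (z + 5)/(z - 4)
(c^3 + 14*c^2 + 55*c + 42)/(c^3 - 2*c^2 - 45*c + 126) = (c^2 + 7*c + 6)/(c^2 - 9*c + 18)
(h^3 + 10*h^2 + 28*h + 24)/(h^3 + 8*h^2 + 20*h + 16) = (h + 6)/(h + 4)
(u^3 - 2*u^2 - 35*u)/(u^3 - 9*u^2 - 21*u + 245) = u/(u - 7)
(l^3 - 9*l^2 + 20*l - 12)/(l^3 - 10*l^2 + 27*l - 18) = (l - 2)/(l - 3)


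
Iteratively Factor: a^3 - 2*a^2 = (a - 2)*(a^2) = a*(a - 2)*(a)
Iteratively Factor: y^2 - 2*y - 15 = (y - 5)*(y + 3)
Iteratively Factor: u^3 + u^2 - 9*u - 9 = (u + 1)*(u^2 - 9) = (u + 1)*(u + 3)*(u - 3)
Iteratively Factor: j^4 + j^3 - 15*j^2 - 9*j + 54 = (j + 3)*(j^3 - 2*j^2 - 9*j + 18) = (j - 3)*(j + 3)*(j^2 + j - 6) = (j - 3)*(j - 2)*(j + 3)*(j + 3)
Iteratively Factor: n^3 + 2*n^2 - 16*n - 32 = (n + 2)*(n^2 - 16) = (n - 4)*(n + 2)*(n + 4)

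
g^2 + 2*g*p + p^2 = (g + p)^2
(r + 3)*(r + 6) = r^2 + 9*r + 18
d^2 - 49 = (d - 7)*(d + 7)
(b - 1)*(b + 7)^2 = b^3 + 13*b^2 + 35*b - 49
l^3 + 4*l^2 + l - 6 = (l - 1)*(l + 2)*(l + 3)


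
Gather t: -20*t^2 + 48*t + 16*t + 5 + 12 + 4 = -20*t^2 + 64*t + 21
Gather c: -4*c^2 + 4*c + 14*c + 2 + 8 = -4*c^2 + 18*c + 10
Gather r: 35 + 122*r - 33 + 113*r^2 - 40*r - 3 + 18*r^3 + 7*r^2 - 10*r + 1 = 18*r^3 + 120*r^2 + 72*r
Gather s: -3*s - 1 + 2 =1 - 3*s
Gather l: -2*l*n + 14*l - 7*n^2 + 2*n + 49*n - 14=l*(14 - 2*n) - 7*n^2 + 51*n - 14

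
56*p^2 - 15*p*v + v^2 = (-8*p + v)*(-7*p + v)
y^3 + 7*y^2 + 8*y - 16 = (y - 1)*(y + 4)^2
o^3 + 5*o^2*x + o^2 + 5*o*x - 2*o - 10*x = (o - 1)*(o + 2)*(o + 5*x)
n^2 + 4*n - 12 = (n - 2)*(n + 6)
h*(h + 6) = h^2 + 6*h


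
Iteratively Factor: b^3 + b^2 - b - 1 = (b + 1)*(b^2 - 1) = (b + 1)^2*(b - 1)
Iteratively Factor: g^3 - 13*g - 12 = (g - 4)*(g^2 + 4*g + 3) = (g - 4)*(g + 3)*(g + 1)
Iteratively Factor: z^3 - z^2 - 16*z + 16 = (z - 1)*(z^2 - 16) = (z - 4)*(z - 1)*(z + 4)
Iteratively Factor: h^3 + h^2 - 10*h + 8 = (h + 4)*(h^2 - 3*h + 2) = (h - 1)*(h + 4)*(h - 2)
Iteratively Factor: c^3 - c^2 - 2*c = (c + 1)*(c^2 - 2*c) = (c - 2)*(c + 1)*(c)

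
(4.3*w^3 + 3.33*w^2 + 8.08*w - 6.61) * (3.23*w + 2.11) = 13.889*w^4 + 19.8289*w^3 + 33.1247*w^2 - 4.3015*w - 13.9471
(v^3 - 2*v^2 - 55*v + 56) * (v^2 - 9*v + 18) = v^5 - 11*v^4 - 19*v^3 + 515*v^2 - 1494*v + 1008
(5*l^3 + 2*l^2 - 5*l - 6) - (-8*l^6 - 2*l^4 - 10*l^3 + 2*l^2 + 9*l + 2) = 8*l^6 + 2*l^4 + 15*l^3 - 14*l - 8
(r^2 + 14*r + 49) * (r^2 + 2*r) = r^4 + 16*r^3 + 77*r^2 + 98*r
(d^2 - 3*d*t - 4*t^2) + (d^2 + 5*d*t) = 2*d^2 + 2*d*t - 4*t^2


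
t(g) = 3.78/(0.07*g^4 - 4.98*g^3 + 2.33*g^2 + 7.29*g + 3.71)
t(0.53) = 0.50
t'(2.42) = 0.22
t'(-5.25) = 0.00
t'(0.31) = -0.76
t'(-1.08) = 2.42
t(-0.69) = 2.62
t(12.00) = -0.00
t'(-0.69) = 5.70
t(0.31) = 0.63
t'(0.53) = -0.38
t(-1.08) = 0.77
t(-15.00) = 0.00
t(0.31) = 0.63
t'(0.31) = -0.76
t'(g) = 3.78*(-0.28*g^3 + 14.94*g^2 - 4.66*g - 7.29)/(0.07*g^4 - 4.98*g^3 + 2.33*g^2 + 7.29*g + 3.71)^2 = (-1.0584*g^3 + 56.4732*g^2 - 17.6148*g - 27.5562)/(0.07*g^4 - 4.98*g^3 + 2.33*g^2 + 7.29*g + 3.71)^2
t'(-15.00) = 0.00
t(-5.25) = 0.00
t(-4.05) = 0.01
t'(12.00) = 0.00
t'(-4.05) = 0.01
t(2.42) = -0.11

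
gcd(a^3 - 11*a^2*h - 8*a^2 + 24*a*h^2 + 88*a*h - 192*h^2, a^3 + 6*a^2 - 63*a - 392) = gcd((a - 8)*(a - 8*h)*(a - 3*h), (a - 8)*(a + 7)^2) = a - 8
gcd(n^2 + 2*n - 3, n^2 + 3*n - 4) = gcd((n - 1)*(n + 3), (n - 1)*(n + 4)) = n - 1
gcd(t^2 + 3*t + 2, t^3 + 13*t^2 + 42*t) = 1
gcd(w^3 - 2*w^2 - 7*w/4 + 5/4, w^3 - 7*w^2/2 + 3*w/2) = w - 1/2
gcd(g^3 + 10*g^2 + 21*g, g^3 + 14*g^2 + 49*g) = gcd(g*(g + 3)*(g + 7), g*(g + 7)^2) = g^2 + 7*g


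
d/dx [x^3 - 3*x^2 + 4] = 3*x*(x - 2)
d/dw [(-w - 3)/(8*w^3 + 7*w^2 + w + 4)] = (-8*w^3 - 7*w^2 - w + (w + 3)*(24*w^2 + 14*w + 1) - 4)/(8*w^3 + 7*w^2 + w + 4)^2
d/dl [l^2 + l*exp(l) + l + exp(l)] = l*exp(l) + 2*l + 2*exp(l) + 1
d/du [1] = 0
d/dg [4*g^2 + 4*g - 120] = 8*g + 4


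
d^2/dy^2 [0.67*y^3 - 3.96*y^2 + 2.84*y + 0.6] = 4.02*y - 7.92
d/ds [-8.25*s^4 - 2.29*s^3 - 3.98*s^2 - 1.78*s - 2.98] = -33.0*s^3 - 6.87*s^2 - 7.96*s - 1.78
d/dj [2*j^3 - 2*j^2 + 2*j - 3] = 6*j^2 - 4*j + 2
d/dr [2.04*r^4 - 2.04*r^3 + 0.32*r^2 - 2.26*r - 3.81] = 8.16*r^3 - 6.12*r^2 + 0.64*r - 2.26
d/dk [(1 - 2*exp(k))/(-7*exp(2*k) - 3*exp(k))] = (-14*exp(2*k) + 14*exp(k) + 3)*exp(-k)/(49*exp(2*k) + 42*exp(k) + 9)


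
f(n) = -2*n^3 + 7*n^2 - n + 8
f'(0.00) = -1.00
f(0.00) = 8.00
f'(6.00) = -133.00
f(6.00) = -178.00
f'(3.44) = -23.84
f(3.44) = 5.98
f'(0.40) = 3.64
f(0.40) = 8.59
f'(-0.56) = -10.72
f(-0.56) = 11.11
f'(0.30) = 2.66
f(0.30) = 8.28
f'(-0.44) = -8.32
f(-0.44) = 9.97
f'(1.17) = 7.17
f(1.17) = 13.21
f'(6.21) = -145.44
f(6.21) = -207.23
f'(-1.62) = -39.43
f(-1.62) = 36.49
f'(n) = -6*n^2 + 14*n - 1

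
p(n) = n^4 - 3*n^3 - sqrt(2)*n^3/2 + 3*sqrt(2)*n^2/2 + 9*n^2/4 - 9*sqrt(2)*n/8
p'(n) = 4*n^3 - 9*n^2 - 3*sqrt(2)*n^2/2 + 3*sqrt(2)*n + 9*n/2 - 9*sqrt(2)/8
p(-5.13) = 1316.26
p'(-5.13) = -879.14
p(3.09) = 18.61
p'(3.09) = 37.25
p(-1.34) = 22.12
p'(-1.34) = -42.90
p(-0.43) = 1.82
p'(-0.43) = -7.72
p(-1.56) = 33.12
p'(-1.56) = -57.48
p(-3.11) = 252.29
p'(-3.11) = -256.67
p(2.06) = 0.87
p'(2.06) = 4.19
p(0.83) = 0.05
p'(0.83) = 0.29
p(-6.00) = 2263.65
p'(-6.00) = -1318.41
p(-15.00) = 64143.90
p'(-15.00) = -16135.03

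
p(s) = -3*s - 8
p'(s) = -3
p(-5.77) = 9.31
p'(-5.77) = -3.00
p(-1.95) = -2.15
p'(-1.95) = -3.00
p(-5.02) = 7.06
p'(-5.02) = -3.00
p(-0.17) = -7.49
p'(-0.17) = -3.00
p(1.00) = -11.00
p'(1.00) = -3.00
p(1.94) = -13.82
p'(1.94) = -3.00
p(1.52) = -12.56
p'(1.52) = -3.00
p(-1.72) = -2.84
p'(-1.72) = -3.00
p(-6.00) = 10.00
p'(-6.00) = -3.00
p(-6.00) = 10.00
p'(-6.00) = -3.00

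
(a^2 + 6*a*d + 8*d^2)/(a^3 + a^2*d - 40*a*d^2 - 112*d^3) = (a + 2*d)/(a^2 - 3*a*d - 28*d^2)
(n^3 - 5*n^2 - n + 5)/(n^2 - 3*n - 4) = (n^2 - 6*n + 5)/(n - 4)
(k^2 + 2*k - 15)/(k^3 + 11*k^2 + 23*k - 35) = (k - 3)/(k^2 + 6*k - 7)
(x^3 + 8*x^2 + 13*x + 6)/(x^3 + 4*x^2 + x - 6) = (x^3 + 8*x^2 + 13*x + 6)/(x^3 + 4*x^2 + x - 6)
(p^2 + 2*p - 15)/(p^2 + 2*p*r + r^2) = (p^2 + 2*p - 15)/(p^2 + 2*p*r + r^2)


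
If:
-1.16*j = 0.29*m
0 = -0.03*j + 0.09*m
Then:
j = 0.00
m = 0.00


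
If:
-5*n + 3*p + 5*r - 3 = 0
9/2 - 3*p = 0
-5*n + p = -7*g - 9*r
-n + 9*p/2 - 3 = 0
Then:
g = -69/35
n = 15/4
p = 3/2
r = 69/20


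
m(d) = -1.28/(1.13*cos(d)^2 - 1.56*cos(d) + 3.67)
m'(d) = -1.28*(2.26*sin(d)*cos(d) - 1.56*sin(d))/(1.13*cos(d)^2 - 1.56*cos(d) + 3.67)^2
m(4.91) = -0.38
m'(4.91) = -0.12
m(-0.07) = -0.40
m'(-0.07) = 0.01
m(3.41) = -0.21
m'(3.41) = -0.03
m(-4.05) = -0.25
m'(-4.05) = 0.12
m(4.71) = -0.35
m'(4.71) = -0.15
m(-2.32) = -0.24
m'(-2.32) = -0.11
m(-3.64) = -0.22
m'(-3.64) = 0.06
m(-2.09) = -0.27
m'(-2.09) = -0.13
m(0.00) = -0.40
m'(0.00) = 0.00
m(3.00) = -0.20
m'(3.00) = 0.02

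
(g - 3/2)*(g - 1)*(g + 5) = g^3 + 5*g^2/2 - 11*g + 15/2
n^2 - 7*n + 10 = (n - 5)*(n - 2)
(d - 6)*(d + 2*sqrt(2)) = d^2 - 6*d + 2*sqrt(2)*d - 12*sqrt(2)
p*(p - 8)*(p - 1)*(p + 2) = p^4 - 7*p^3 - 10*p^2 + 16*p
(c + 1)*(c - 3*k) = c^2 - 3*c*k + c - 3*k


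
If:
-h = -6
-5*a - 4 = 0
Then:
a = -4/5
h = 6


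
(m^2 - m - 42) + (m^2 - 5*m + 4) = 2*m^2 - 6*m - 38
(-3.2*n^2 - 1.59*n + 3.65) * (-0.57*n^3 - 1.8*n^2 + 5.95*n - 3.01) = 1.824*n^5 + 6.6663*n^4 - 18.2585*n^3 - 6.3985*n^2 + 26.5034*n - 10.9865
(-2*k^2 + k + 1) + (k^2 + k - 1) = -k^2 + 2*k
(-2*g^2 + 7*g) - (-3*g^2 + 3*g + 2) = g^2 + 4*g - 2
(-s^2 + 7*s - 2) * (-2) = 2*s^2 - 14*s + 4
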